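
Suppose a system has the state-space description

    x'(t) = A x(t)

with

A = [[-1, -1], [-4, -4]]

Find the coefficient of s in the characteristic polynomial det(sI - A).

5

For a 2×2 matrix, det(sI - A) = s^2 - (tr A)s + det A.
tr A = -5, det A = 0.
So p(s) = s^2 + 5s.
The coefficient of s is 5.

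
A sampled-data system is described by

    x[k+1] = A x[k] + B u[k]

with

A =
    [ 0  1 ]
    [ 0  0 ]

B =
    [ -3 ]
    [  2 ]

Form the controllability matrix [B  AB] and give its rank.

2

AB = [[2], [0]]
Controllability matrix C = [B  AB] = [[-3, 2], [2, 0]]
det(C) = (-3)·0 - 2·2 = 0 - 4 = -4 ≠ 0, so rank(C) = 2.
rank(C) = 2 = n, so the pair (A, B) is completely controllable.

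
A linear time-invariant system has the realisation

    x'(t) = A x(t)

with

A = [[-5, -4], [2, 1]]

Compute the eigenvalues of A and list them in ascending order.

-3, -1

det(sI - A) = s^2 - (tr A)s + det A, with tr A = (-5) + 1 = -4 and det A = (-5)·1 - (-4)·2 = -5 - (-8) = 3.
So p(s) = det(sI - A) = s^2 + 4s + 3.
Factor s^2 + 4s + 3: two numbers with sum -4 and product 3 are -1 and -3, so s^2 + 4s + 3 = (s + 1)(s + 3).
Hence p(s) = (s + 1) (s + 3), with roots -3, -1.
All eigenvalues have negative real part, so the system is asymptotically stable.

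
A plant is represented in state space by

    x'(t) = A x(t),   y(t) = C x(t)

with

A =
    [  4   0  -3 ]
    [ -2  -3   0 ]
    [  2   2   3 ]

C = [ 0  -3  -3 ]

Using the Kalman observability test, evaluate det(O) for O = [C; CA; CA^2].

CA = [[0, 3, -9]]
CA^2 = [[-24, -27, -27]]
Observability matrix O = [C; CA; CA^2] = [[0, -3, -3], [0, 3, -9], [-24, -27, -27]]
Expanding along the first row, det(O) = 0·(3·(-27) - (-9)·(-27)) - (-3)·(0·(-27) - (-9)·(-24)) + (-3)·(0·(-27) - 3·(-24)) = 0·(-324) - (-3)·(-216) + (-3)·72 = -864
Since det(O) ≠ 0, rank(O) = 3 and the system is completely observable.

-864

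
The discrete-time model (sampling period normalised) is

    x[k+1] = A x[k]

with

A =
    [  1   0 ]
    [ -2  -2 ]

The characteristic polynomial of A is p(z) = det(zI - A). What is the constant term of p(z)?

For a 2×2 matrix, det(zI - A) = z^2 - (tr A)z + det A.
tr A = -1, det A = -2.
So p(z) = z^2 + z - 2.
The constant term is -2.

-2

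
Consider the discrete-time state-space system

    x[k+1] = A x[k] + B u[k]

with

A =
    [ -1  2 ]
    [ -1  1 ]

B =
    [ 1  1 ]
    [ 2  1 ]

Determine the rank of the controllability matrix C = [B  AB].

AB = [[3, 1], [1, 0]]
Controllability matrix C = [B  AB] = [[1, 1, 3, 1], [2, 1, 1, 0]]
Take the 2×2 submatrix of C formed by columns 1, 2: [[1, 1], [2, 1]]. Its determinant is 1·1 - 1·2 = 1 - 2 = -1 ≠ 0.
So rank(C) ≥ 2; since C has 2 rows, rank(C) = 2.
rank(C) = 2 = n, so the pair (A, B) is completely controllable.

2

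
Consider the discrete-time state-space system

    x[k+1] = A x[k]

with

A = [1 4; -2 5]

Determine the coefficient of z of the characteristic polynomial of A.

For a 2×2 matrix, det(zI - A) = z^2 - (tr A)z + det A.
tr A = 6, det A = 13.
So p(z) = z^2 - 6z + 13.
The coefficient of z is -6.

-6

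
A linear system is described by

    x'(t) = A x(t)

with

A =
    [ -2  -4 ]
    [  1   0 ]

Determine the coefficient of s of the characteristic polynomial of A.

2

For a 2×2 matrix, det(sI - A) = s^2 - (tr A)s + det A.
tr A = -2, det A = 4.
So p(s) = s^2 + 2s + 4.
The coefficient of s is 2.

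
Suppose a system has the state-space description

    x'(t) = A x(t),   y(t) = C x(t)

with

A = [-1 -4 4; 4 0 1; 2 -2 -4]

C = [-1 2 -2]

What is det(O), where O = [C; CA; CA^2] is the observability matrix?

1148

CA = [[5, 8, 6]]
CA^2 = [[39, -32, 4]]
Observability matrix O = [C; CA; CA^2] = [[-1, 2, -2], [5, 8, 6], [39, -32, 4]]
Expanding along the first row, det(O) = (-1)·(8·4 - 6·(-32)) - 2·(5·4 - 6·39) + (-2)·(5·(-32) - 8·39) = (-1)·224 - 2·(-214) + (-2)·(-472) = 1148
Since det(O) ≠ 0, rank(O) = 3 and the system is completely observable.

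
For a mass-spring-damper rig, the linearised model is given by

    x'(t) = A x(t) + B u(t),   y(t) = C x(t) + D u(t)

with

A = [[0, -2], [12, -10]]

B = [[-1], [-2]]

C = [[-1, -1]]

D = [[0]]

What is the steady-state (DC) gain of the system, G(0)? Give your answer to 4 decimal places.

G(0) = C(-A)^{-1}B + D = -C A^{-1} B + D.
det A = 24, so A^{-1} = (1/24)·adj(A) = [[-5/12, 1/12], [-1/2, 0]]
A^{-1} B = [1/4, 1/2]^T
C A^{-1} B = -3/4
G(0) = D - C A^{-1} B = 0 - (-3/4) = 3/4 ≈ 0.7500

0.7500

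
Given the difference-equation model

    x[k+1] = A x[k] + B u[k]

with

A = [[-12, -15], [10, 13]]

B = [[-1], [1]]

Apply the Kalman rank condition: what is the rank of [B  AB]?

1

AB = [[-3], [3]]
Controllability matrix C = [B  AB] = [[-1, -3], [1, 3]]
Every column of C is a scalar multiple of column 1 = [-1, 1] (multipliers 1, 3), so the columns span a one-dimensional space.
C ≠ 0, hence rank(C) = 1.
rank(C) = 1 < n = 2, so the pair (A, B) is not completely controllable.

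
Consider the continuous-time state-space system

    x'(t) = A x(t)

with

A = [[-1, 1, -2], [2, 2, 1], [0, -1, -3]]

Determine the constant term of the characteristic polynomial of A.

-15

Expand det(sI - A) for the 3×3 matrix.
p(s) = s^3 + 2s^2 - 6s - 15.
(Check: constant term = det(-A) = (-1)^3 det A = -15; coefficient of s^2 = -tr A = 2.)
The constant term is -15.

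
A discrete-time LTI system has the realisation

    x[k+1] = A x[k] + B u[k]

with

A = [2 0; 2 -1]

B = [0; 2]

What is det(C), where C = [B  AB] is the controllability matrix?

AB = [[0], [-2]]
Controllability matrix C = [B  AB] = [[0, 0], [2, -2]]
det(C) = 0·(-2) - 0·2 = 0 - 0 = 0
Since det(C) = 0, rank(C) < 2 and the system is not completely controllable.

0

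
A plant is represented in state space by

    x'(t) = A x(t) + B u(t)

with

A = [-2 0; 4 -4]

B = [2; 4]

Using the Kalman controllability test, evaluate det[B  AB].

AB = [[-4], [-8]]
Controllability matrix C = [B  AB] = [[2, -4], [4, -8]]
det(C) = 2·(-8) - (-4)·4 = -16 - (-16) = 0
Since det(C) = 0, rank(C) < 2 and the system is not completely controllable.

0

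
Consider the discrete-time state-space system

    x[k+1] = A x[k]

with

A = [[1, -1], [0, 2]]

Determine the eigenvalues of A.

det(zI - A) = z^2 - (tr A)z + det A, with tr A = 1 + 2 = 3 and det A = 1·2 - (-1)·0 = 2 - 0 = 2.
So p(z) = det(zI - A) = z^2 - 3z + 2.
Factor z^2 - 3z + 2: two numbers with sum 3 and product 2 are 2 and 1, so z^2 - 3z + 2 = (z - 2)(z - 1).
Hence p(z) = (z - 2) (z - 1), with roots 1, 2.

1, 2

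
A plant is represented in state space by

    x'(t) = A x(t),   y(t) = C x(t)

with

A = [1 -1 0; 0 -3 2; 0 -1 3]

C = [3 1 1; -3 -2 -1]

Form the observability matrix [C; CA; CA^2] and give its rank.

CA = [[3, -7, 5], [-3, 10, -7]]
CA^2 = [[3, 13, 1], [-3, -20, -1]]
Observability matrix O = [C; CA; CA^2] = [[3, 1, 1], [-3, -2, -1], [3, -7, 5], [-3, 10, -7], [3, 13, 1], [-3, -20, -1]]
Take the 3×3 submatrix of O formed by rows 1, 2, 3: [[3, 1, 1], [-3, -2, -1], [3, -7, 5]]. Its determinant is 3·((-2)·5 - (-1)·(-7)) - 1·((-3)·5 - (-1)·3) + 1·((-3)·(-7) - (-2)·3) = 3·(-17) - 1·(-12) + 1·27 = -12 ≠ 0.
So rank(O) ≥ 3; since O has 3 columns, rank(O) = 3.
rank(O) = 3 = n, so the pair (A, C) is completely observable.

3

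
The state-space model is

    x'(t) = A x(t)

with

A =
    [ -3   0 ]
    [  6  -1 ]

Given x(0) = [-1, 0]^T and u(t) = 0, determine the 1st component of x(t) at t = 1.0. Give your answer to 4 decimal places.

-0.0498

det(sI - A) = s^2 - (tr A)s + det A, with tr A = (-3) + (-1) = -4 and det A = (-3)·(-1) - 0·6 = 3 - 0 = 3.
So p(s) = det(sI - A) = s^2 + 4s + 3.
Factor s^2 + 4s + 3: two numbers with sum -4 and product 3 are -1 and -3, so s^2 + 4s + 3 = (s + 1)(s + 3).
Hence p(s) = (s + 1) (s + 3), with roots -3, -1.
The eigenvalues -3, -1 are distinct and real, so A is diagonalisable and x(t) = e^{At} x(0) = V diag(e^{λ_i t}) V^{-1} x(0), where the columns of V are the eigenvectors.
λ = -3: A - (-3)I = [[0, 0], [6, 2]]. Row 2 gives 6·v1 + 2·v2 = 0, so take v_1 = [-1, 3]^T.
λ = -1: A - (-1)I = [[-2, 0], [6, 0]]. Row 1 gives (-2)·v1 + 0·v2 = 0, so take v_2 = [0, 1]^T.
V = [v_1 v_2] = [[-1, 0], [3, 1]] has det V = -1, so V^{-1} = adj(V)/det V = [[-1, 0], [3, 1]].
Modal coordinates z(0) = V^{-1} x(0): (-1)·(-1) + 0·0 = 1; 3·(-1) + 1·0 = -3; so z(0) = [1, -3]^T.
x_1(t) = Σ_i (v_i)_1 · z_i(0) · e^{λ_i t} (row 1 of V times the modal terms).
x_1(1.0) = (-1)·1·e^{-3·1.0} + 0·(-3)·e^{-1·1.0} = (-1)·0.049787 + 0·0.367879 = -0.0498.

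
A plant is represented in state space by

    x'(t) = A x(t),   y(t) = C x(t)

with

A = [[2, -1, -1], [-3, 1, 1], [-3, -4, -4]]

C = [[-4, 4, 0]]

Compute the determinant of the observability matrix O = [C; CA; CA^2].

-3136

CA = [[-20, 8, 8]]
CA^2 = [[-88, -4, -4]]
Observability matrix O = [C; CA; CA^2] = [[-4, 4, 0], [-20, 8, 8], [-88, -4, -4]]
Expanding along the first row, det(O) = (-4)·(8·(-4) - 8·(-4)) - 4·((-20)·(-4) - 8·(-88)) + 0·((-20)·(-4) - 8·(-88)) = (-4)·0 - 4·784 + 0·784 = -3136
Since det(O) ≠ 0, rank(O) = 3 and the system is completely observable.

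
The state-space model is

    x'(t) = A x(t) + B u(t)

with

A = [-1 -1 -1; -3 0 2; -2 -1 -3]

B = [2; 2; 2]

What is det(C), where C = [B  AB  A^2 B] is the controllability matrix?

AB = [[-6], [-2], [-12]]
A^2B = [[20], [-6], [50]]
Controllability matrix C = [B  AB  A^2B] = [[2, -6, 20], [2, -2, -6], [2, -12, 50]]
Expanding along the first row, det(C) = 2·((-2)·50 - (-6)·(-12)) - (-6)·(2·50 - (-6)·2) + 20·(2·(-12) - (-2)·2) = 2·(-172) - (-6)·112 + 20·(-20) = -72
Since det(C) ≠ 0, rank(C) = 3 and the system is completely controllable.

-72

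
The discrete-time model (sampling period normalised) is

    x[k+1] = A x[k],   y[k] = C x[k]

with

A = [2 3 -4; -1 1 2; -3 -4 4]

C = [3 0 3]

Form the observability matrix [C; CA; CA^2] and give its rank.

CA = [[-3, -3, 0]]
CA^2 = [[-3, -12, 6]]
Observability matrix O = [C; CA; CA^2] = [[3, 0, 3], [-3, -3, 0], [-3, -12, 6]]
det(O) = 3·((-3)·6 - 0·(-12)) - 0·((-3)·6 - 0·(-3)) + 3·((-3)·(-12) - (-3)·(-3)) = 3·(-18) - 0·(-18) + 3·27 = 27 ≠ 0, so rank(O) = 3.
rank(O) = 3 = n, so the pair (A, C) is completely observable.

3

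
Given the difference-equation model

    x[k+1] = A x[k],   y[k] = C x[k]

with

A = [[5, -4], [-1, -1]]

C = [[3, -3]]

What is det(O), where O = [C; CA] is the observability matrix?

27

CA = [[18, -9]]
Observability matrix O = [C; CA] = [[3, -3], [18, -9]]
det(O) = 3·(-9) - (-3)·18 = -27 - (-54) = 27
Since det(O) ≠ 0, rank(O) = 2 and the system is completely observable.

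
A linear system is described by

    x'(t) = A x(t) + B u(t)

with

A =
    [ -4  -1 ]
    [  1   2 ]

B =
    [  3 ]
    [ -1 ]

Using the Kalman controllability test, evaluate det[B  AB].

-8

AB = [[-11], [1]]
Controllability matrix C = [B  AB] = [[3, -11], [-1, 1]]
det(C) = 3·1 - (-11)·(-1) = 3 - 11 = -8
Since det(C) ≠ 0, rank(C) = 2 and the system is completely controllable.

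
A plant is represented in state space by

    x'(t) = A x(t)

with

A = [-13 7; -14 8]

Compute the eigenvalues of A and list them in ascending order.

-6, 1

det(sI - A) = s^2 - (tr A)s + det A, with tr A = (-13) + 8 = -5 and det A = (-13)·8 - 7·(-14) = -104 - (-98) = -6.
So p(s) = det(sI - A) = s^2 + 5s - 6.
Factor s^2 + 5s - 6: two numbers with sum -5 and product -6 are 1 and -6, so s^2 + 5s - 6 = (s - 1)(s + 6).
Hence p(s) = (s - 1) (s + 6), with roots -6, 1.
At least one eigenvalue has non-negative real part, so the system is not asymptotically stable.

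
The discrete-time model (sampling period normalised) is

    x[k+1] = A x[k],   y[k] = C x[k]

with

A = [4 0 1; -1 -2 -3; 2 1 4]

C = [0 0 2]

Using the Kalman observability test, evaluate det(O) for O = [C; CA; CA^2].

CA = [[4, 2, 8]]
CA^2 = [[30, 4, 30]]
Observability matrix O = [C; CA; CA^2] = [[0, 0, 2], [4, 2, 8], [30, 4, 30]]
Expanding along the first row, det(O) = 0·(2·30 - 8·4) - 0·(4·30 - 8·30) + 2·(4·4 - 2·30) = 0·28 - 0·(-120) + 2·(-44) = -88
Since det(O) ≠ 0, rank(O) = 3 and the system is completely observable.

-88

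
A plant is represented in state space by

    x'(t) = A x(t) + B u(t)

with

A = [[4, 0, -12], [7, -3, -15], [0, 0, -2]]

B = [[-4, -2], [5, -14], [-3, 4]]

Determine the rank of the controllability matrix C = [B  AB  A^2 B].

AB = [[20, -56], [2, -32], [6, -8]]
A^2B = [[8, -128], [44, -176], [-12, 16]]
Controllability matrix C = [B  AB  A^2B] = [[-4, -2, 20, -56, 8, -128], [5, -14, 2, -32, 44, -176], [-3, 4, 6, -8, -12, 16]]
The rows r1, r2, r3 of C are linearly dependent: -r1 + r2 + 3·r3 = 0 (check each entry), so rank(C) ≤ 2.
The 2×2 minor from rows 1, 2, columns 1, 2 is (-4)·(-14) - (-2)·5 = 56 - (-10) = 66 ≠ 0, so rank(C) = 2.
rank(C) = 2 < n = 3, so the pair (A, B) is not completely controllable.

2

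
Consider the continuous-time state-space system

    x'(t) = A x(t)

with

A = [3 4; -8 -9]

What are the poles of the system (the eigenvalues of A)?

det(sI - A) = s^2 - (tr A)s + det A, with tr A = 3 + (-9) = -6 and det A = 3·(-9) - 4·(-8) = -27 - (-32) = 5.
So p(s) = det(sI - A) = s^2 + 6s + 5.
Factor s^2 + 6s + 5: two numbers with sum -6 and product 5 are -1 and -5, so s^2 + 6s + 5 = (s + 1)(s + 5).
Hence p(s) = (s + 1) (s + 5), with roots -5, -1.
All eigenvalues have negative real part, so the system is asymptotically stable.

-5, -1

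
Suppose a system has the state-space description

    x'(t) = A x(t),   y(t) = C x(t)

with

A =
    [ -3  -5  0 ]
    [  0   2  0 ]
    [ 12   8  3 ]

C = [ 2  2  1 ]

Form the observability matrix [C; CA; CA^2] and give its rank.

CA = [[6, 2, 3]]
CA^2 = [[18, -2, 9]]
Observability matrix O = [C; CA; CA^2] = [[2, 2, 1], [6, 2, 3], [18, -2, 9]]
The columns c1, c2, c3 of O are linearly dependent: -c1 + 2·c3 = 0 (check each entry), so rank(O) ≤ 2.
The 2×2 minor from rows 1, 2, columns 1, 2 is 2·2 - 2·6 = 4 - 12 = -8 ≠ 0, so rank(O) = 2.
rank(O) = 2 < n = 3, so the pair (A, C) is not completely observable.

2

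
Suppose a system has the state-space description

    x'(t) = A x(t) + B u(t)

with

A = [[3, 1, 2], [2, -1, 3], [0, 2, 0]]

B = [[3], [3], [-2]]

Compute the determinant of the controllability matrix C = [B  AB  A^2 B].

AB = [[8], [-3], [6]]
A^2B = [[33], [37], [-6]]
Controllability matrix C = [B  AB  A^2B] = [[3, 8, 33], [3, -3, 37], [-2, 6, -6]]
Expanding along the first row, det(C) = 3·((-3)·(-6) - 37·6) - 8·(3·(-6) - 37·(-2)) + 33·(3·6 - (-3)·(-2)) = 3·(-204) - 8·56 + 33·12 = -664
Since det(C) ≠ 0, rank(C) = 3 and the system is completely controllable.

-664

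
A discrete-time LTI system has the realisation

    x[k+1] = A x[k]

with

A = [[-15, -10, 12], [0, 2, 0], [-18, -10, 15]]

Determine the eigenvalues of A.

-3, 2, 3

det(zI - A) = z^3 - (tr A)z^2 + (M11 + M22 + M33)z - det A, where Mii is the 2×2 principal minor of A obtained by deleting row i and column i.
tr A = (-15) + 2 + 15 = 2; M11 = 2·15 - 0·(-10) = 30 - 0 = 30; M22 = (-15)·15 - 12·(-18) = -225 - (-216) = -9; M33 = (-15)·2 - (-10)·0 = -30 - 0 = -30; sum of minors = -9.
det A = (-15)·(2·15 - 0·(-10)) - (-10)·(0·15 - 0·(-18)) + 12·(0·(-10) - 2·(-18)) = (-15)·30 - (-10)·0 + 12·36 = -18.
So p(z) = det(zI - A) = z^3 - 2z^2 - 9z + 18.
Rational-root test: any integer root divides 18. Testing small divisors, z = 2 works: p(2) = 8 + (-8) + (-18) + 18 = 0, so (z - 2) is a factor.
Dividing, p(z) = (z - 2)(z^2 - 9).
Factor z^2 - 9: two numbers with sum 0 and product -9 are 3 and -3, so z^2 - 9 = (z - 3)(z + 3).
Hence p(z) = (z - 3) (z - 2) (z + 3), with roots -3, 2, 3.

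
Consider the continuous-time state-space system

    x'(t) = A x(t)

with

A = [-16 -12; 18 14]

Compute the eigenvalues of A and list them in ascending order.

det(sI - A) = s^2 - (tr A)s + det A, with tr A = (-16) + 14 = -2 and det A = (-16)·14 - (-12)·18 = -224 - (-216) = -8.
So p(s) = det(sI - A) = s^2 + 2s - 8.
Factor s^2 + 2s - 8: two numbers with sum -2 and product -8 are 2 and -4, so s^2 + 2s - 8 = (s - 2)(s + 4).
Hence p(s) = (s - 2) (s + 4), with roots -4, 2.
At least one eigenvalue has non-negative real part, so the system is not asymptotically stable.

-4, 2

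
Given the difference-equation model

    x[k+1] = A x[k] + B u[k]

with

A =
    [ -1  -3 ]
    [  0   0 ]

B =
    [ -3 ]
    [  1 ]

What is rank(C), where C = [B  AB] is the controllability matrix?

AB = [[0], [0]]
Controllability matrix C = [B  AB] = [[-3, 0], [1, 0]]
Every column of C is a scalar multiple of column 1 = [-3, 1] (multipliers 1, 0), so the columns span a one-dimensional space.
C ≠ 0, hence rank(C) = 1.
rank(C) = 1 < n = 2, so the pair (A, B) is not completely controllable.

1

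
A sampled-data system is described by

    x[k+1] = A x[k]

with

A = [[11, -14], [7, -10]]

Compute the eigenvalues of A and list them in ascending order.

det(zI - A) = z^2 - (tr A)z + det A, with tr A = 11 + (-10) = 1 and det A = 11·(-10) - (-14)·7 = -110 - (-98) = -12.
So p(z) = det(zI - A) = z^2 - z - 12.
Factor z^2 - z - 12: two numbers with sum 1 and product -12 are 4 and -3, so z^2 - z - 12 = (z - 4)(z + 3).
Hence p(z) = (z - 4) (z + 3), with roots -3, 4.

-3, 4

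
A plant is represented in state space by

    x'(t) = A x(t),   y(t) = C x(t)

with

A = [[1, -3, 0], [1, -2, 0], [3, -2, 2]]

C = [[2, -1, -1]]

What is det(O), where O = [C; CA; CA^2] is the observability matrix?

108

CA = [[-2, -2, -2]]
CA^2 = [[-10, 14, -4]]
Observability matrix O = [C; CA; CA^2] = [[2, -1, -1], [-2, -2, -2], [-10, 14, -4]]
Expanding along the first row, det(O) = 2·((-2)·(-4) - (-2)·14) - (-1)·((-2)·(-4) - (-2)·(-10)) + (-1)·((-2)·14 - (-2)·(-10)) = 2·36 - (-1)·(-12) + (-1)·(-48) = 108
Since det(O) ≠ 0, rank(O) = 3 and the system is completely observable.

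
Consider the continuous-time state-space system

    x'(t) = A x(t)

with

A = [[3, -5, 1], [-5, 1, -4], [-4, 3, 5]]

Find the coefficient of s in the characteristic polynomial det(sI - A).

14

Expand det(sI - A) for the 3×3 matrix.
p(s) = s^3 - 9s^2 + 14s + 165.
(Check: constant term = det(-A) = (-1)^3 det A = 165; coefficient of s^2 = -tr A = -9.)
The coefficient of s is 14.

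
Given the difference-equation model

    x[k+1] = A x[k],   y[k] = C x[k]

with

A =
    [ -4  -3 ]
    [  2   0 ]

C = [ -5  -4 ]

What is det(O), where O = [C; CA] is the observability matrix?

-27

CA = [[12, 15]]
Observability matrix O = [C; CA] = [[-5, -4], [12, 15]]
det(O) = (-5)·15 - (-4)·12 = -75 - (-48) = -27
Since det(O) ≠ 0, rank(O) = 2 and the system is completely observable.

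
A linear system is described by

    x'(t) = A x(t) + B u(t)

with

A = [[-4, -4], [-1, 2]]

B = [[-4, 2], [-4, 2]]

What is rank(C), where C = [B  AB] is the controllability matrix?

AB = [[32, -16], [-4, 2]]
Controllability matrix C = [B  AB] = [[-4, 2, 32, -16], [-4, 2, -4, 2]]
Take the 2×2 submatrix of C formed by columns 1, 3: [[-4, 32], [-4, -4]]. Its determinant is (-4)·(-4) - 32·(-4) = 16 - (-128) = 144 ≠ 0.
So rank(C) ≥ 2; since C has 2 rows, rank(C) = 2.
rank(C) = 2 = n, so the pair (A, B) is completely controllable.

2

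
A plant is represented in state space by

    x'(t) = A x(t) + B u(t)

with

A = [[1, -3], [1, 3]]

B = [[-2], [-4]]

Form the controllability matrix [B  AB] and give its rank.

AB = [[10], [-14]]
Controllability matrix C = [B  AB] = [[-2, 10], [-4, -14]]
det(C) = (-2)·(-14) - 10·(-4) = 28 - (-40) = 68 ≠ 0, so rank(C) = 2.
rank(C) = 2 = n, so the pair (A, B) is completely controllable.

2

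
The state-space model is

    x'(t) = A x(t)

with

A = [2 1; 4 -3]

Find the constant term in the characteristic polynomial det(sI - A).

For a 2×2 matrix, det(sI - A) = s^2 - (tr A)s + det A.
tr A = -1, det A = -10.
So p(s) = s^2 + s - 10.
The constant term is -10.

-10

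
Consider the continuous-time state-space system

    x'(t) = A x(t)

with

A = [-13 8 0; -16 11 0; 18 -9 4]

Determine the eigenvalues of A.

-5, 3, 4

det(sI - A) = s^3 - (tr A)s^2 + (M11 + M22 + M33)s - det A, where Mii is the 2×2 principal minor of A obtained by deleting row i and column i.
tr A = (-13) + 11 + 4 = 2; M11 = 11·4 - 0·(-9) = 44 - 0 = 44; M22 = (-13)·4 - 0·18 = -52 - 0 = -52; M33 = (-13)·11 - 8·(-16) = -143 - (-128) = -15; sum of minors = -23.
det A = (-13)·(11·4 - 0·(-9)) - 8·((-16)·4 - 0·18) + 0·((-16)·(-9) - 11·18) = (-13)·44 - 8·(-64) + 0·(-54) = -60.
So p(s) = det(sI - A) = s^3 - 2s^2 - 23s + 60.
Rational-root test: any integer root divides 60. Testing small divisors, s = 3 works: p(3) = 27 + (-18) + (-69) + 60 = 0, so (s - 3) is a factor.
Dividing, p(s) = (s - 3)(s^2 + s - 20).
Factor s^2 + s - 20: two numbers with sum -1 and product -20 are 4 and -5, so s^2 + s - 20 = (s - 4)(s + 5).
Hence p(s) = (s - 4) (s - 3) (s + 5), with roots -5, 3, 4.
At least one eigenvalue has non-negative real part, so the system is not asymptotically stable.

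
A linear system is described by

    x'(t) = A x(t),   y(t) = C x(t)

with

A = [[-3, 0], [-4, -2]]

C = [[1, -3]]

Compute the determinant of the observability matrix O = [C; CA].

33

CA = [[9, 6]]
Observability matrix O = [C; CA] = [[1, -3], [9, 6]]
det(O) = 1·6 - (-3)·9 = 6 - (-27) = 33
Since det(O) ≠ 0, rank(O) = 2 and the system is completely observable.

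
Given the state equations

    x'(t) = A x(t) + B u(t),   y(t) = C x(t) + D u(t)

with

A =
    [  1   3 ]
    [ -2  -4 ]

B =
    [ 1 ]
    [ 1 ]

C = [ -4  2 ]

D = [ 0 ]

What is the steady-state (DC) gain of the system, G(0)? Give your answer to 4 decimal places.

-17.0000

G(0) = C(-A)^{-1}B + D = -C A^{-1} B + D.
det A = 2, so A^{-1} = (1/2)·adj(A) = [[-2, -3/2], [1, 1/2]]
A^{-1} B = [-7/2, 3/2]^T
C A^{-1} B = 17
G(0) = D - C A^{-1} B = 0 - (17) = -17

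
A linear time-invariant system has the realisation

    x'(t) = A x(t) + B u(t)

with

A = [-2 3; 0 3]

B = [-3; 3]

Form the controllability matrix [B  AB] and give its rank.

2

AB = [[15], [9]]
Controllability matrix C = [B  AB] = [[-3, 15], [3, 9]]
det(C) = (-3)·9 - 15·3 = -27 - 45 = -72 ≠ 0, so rank(C) = 2.
rank(C) = 2 = n, so the pair (A, B) is completely controllable.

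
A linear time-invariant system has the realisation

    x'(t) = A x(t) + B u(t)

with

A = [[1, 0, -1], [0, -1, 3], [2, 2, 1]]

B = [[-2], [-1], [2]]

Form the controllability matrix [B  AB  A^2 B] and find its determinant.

268

AB = [[-4], [7], [-4]]
A^2B = [[0], [-19], [2]]
Controllability matrix C = [B  AB  A^2B] = [[-2, -4, 0], [-1, 7, -19], [2, -4, 2]]
Expanding along the first row, det(C) = (-2)·(7·2 - (-19)·(-4)) - (-4)·((-1)·2 - (-19)·2) + 0·((-1)·(-4) - 7·2) = (-2)·(-62) - (-4)·36 + 0·(-10) = 268
Since det(C) ≠ 0, rank(C) = 3 and the system is completely controllable.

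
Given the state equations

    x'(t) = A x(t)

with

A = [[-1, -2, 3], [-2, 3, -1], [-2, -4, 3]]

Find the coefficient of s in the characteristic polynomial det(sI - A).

Expand det(sI - A) for the 3×3 matrix.
p(s) = s^3 - 5s^2 + s - 21.
(Check: constant term = det(-A) = (-1)^3 det A = -21; coefficient of s^2 = -tr A = -5.)
The coefficient of s is 1.

1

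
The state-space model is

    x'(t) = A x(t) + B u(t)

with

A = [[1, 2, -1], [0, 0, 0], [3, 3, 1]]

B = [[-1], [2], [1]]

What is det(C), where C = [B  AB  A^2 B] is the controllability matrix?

AB = [[2], [0], [4]]
A^2B = [[-2], [0], [10]]
Controllability matrix C = [B  AB  A^2B] = [[-1, 2, -2], [2, 0, 0], [1, 4, 10]]
Expanding along the first row, det(C) = (-1)·(0·10 - 0·4) - 2·(2·10 - 0·1) + (-2)·(2·4 - 0·1) = (-1)·0 - 2·20 + (-2)·8 = -56
Since det(C) ≠ 0, rank(C) = 3 and the system is completely controllable.

-56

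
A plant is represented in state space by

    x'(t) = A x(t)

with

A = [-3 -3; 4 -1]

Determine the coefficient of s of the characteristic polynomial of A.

For a 2×2 matrix, det(sI - A) = s^2 - (tr A)s + det A.
tr A = -4, det A = 15.
So p(s) = s^2 + 4s + 15.
The coefficient of s is 4.

4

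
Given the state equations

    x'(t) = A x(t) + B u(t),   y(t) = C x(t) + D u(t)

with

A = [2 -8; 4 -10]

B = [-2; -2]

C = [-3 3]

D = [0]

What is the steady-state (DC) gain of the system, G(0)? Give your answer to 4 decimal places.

G(0) = C(-A)^{-1}B + D = -C A^{-1} B + D.
det A = 12, so A^{-1} = (1/12)·adj(A) = [[-5/6, 2/3], [-1/3, 1/6]]
A^{-1} B = [1/3, 1/3]^T
C A^{-1} B = 0
G(0) = D - C A^{-1} B = 0 - (0) = 0

0.0000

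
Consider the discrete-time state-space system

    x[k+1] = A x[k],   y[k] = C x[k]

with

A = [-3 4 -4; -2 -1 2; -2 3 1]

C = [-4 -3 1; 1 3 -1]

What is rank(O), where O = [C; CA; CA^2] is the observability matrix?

CA = [[16, -10, 11], [-7, -2, 1]]
CA^2 = [[-50, 107, -73], [23, -23, 25]]
Observability matrix O = [C; CA; CA^2] = [[-4, -3, 1], [1, 3, -1], [16, -10, 11], [-7, -2, 1], [-50, 107, -73], [23, -23, 25]]
Take the 3×3 submatrix of O formed by rows 1, 2, 3: [[-4, -3, 1], [1, 3, -1], [16, -10, 11]]. Its determinant is (-4)·(3·11 - (-1)·(-10)) - (-3)·(1·11 - (-1)·16) + 1·(1·(-10) - 3·16) = (-4)·23 - (-3)·27 + 1·(-58) = -69 ≠ 0.
So rank(O) ≥ 3; since O has 3 columns, rank(O) = 3.
rank(O) = 3 = n, so the pair (A, C) is completely observable.

3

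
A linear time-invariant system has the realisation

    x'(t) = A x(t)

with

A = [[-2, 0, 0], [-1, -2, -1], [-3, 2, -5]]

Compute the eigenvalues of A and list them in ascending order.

det(sI - A) = s^3 - (tr A)s^2 + (M11 + M22 + M33)s - det A, where Mii is the 2×2 principal minor of A obtained by deleting row i and column i.
tr A = (-2) + (-2) + (-5) = -9; M11 = (-2)·(-5) - (-1)·2 = 10 - (-2) = 12; M22 = (-2)·(-5) - 0·(-3) = 10 - 0 = 10; M33 = (-2)·(-2) - 0·(-1) = 4 - 0 = 4; sum of minors = 26.
det A = (-2)·((-2)·(-5) - (-1)·2) - 0·((-1)·(-5) - (-1)·(-3)) + 0·((-1)·2 - (-2)·(-3)) = (-2)·12 - 0·2 + 0·(-8) = -24.
So p(s) = det(sI - A) = s^3 + 9s^2 + 26s + 24.
Rational-root test: any integer root divides 24. Testing small divisors, s = -2 works: p(-2) = -8 + 36 + (-52) + 24 = 0, so (s + 2) is a factor.
Dividing, p(s) = (s + 2)(s^2 + 7s + 12).
Factor s^2 + 7s + 12: two numbers with sum -7 and product 12 are -3 and -4, so s^2 + 7s + 12 = (s + 3)(s + 4).
Hence p(s) = (s + 2) (s + 3) (s + 4), with roots -4, -3, -2.
All eigenvalues have negative real part, so the system is asymptotically stable.

-4, -3, -2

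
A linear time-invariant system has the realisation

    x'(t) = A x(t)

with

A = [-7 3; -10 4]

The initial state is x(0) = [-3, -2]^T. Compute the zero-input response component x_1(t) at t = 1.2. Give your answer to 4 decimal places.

1.6221

det(sI - A) = s^2 - (tr A)s + det A, with tr A = (-7) + 4 = -3 and det A = (-7)·4 - 3·(-10) = -28 - (-30) = 2.
So p(s) = det(sI - A) = s^2 + 3s + 2.
Factor s^2 + 3s + 2: two numbers with sum -3 and product 2 are -1 and -2, so s^2 + 3s + 2 = (s + 1)(s + 2).
Hence p(s) = (s + 1) (s + 2), with roots -2, -1.
The eigenvalues -2, -1 are distinct and real, so A is diagonalisable and x(t) = e^{At} x(0) = V diag(e^{λ_i t}) V^{-1} x(0), where the columns of V are the eigenvectors.
λ = -2: A - (-2)I = [[-5, 3], [-10, 6]]. Row 1 gives (-5)·v1 + 3·v2 = 0, so take v_1 = [3, 5]^T.
λ = -1: A - (-1)I = [[-6, 3], [-10, 5]]. Row 1 gives (-6)·v1 + 3·v2 = 0, so take v_2 = [-1, -2]^T.
V = [v_1 v_2] = [[3, -1], [5, -2]] has det V = -1, so V^{-1} = adj(V)/det V = [[2, -1], [5, -3]].
Modal coordinates z(0) = V^{-1} x(0): 2·(-3) + (-1)·(-2) = -4; 5·(-3) + (-3)·(-2) = -9; so z(0) = [-4, -9]^T.
x_1(t) = Σ_i (v_i)_1 · z_i(0) · e^{λ_i t} (row 1 of V times the modal terms).
x_1(1.2) = 3·(-4)·e^{-2·1.2} + (-1)·(-9)·e^{-1·1.2} = (-12)·0.090718 + 9·0.301194 = 1.6221.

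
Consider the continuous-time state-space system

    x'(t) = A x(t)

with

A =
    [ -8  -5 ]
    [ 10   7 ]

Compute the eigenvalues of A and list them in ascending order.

-3, 2

det(sI - A) = s^2 - (tr A)s + det A, with tr A = (-8) + 7 = -1 and det A = (-8)·7 - (-5)·10 = -56 - (-50) = -6.
So p(s) = det(sI - A) = s^2 + s - 6.
Factor s^2 + s - 6: two numbers with sum -1 and product -6 are 2 and -3, so s^2 + s - 6 = (s - 2)(s + 3).
Hence p(s) = (s - 2) (s + 3), with roots -3, 2.
At least one eigenvalue has non-negative real part, so the system is not asymptotically stable.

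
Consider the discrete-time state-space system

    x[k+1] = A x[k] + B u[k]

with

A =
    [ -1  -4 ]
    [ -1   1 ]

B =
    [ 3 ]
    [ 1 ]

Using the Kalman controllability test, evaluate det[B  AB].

1

AB = [[-7], [-2]]
Controllability matrix C = [B  AB] = [[3, -7], [1, -2]]
det(C) = 3·(-2) - (-7)·1 = -6 - (-7) = 1
Since det(C) ≠ 0, rank(C) = 2 and the system is completely controllable.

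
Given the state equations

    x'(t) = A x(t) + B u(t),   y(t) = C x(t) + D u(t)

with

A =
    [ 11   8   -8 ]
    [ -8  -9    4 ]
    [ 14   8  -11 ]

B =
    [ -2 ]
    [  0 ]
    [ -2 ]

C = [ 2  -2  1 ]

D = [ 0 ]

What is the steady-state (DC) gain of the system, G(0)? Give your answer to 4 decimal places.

-14.0000

G(0) = C(-A)^{-1}B + D = -C A^{-1} B + D.
det A = -15, so A^{-1} = (1/-15)·adj(A) = [[-67/15, -8/5, 8/3], [32/15, 3/5, -4/3], [-62/15, -8/5, 7/3]]
A^{-1} B = [18/5, -8/5, 18/5]^T
C A^{-1} B = 14
G(0) = D - C A^{-1} B = 0 - (14) = -14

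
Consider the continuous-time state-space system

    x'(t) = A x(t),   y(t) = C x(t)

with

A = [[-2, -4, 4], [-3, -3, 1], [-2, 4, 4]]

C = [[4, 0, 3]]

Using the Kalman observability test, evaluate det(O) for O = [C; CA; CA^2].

-28744

CA = [[-14, -4, 28]]
CA^2 = [[-16, 180, 52]]
Observability matrix O = [C; CA; CA^2] = [[4, 0, 3], [-14, -4, 28], [-16, 180, 52]]
Expanding along the first row, det(O) = 4·((-4)·52 - 28·180) - 0·((-14)·52 - 28·(-16)) + 3·((-14)·180 - (-4)·(-16)) = 4·(-5248) - 0·(-280) + 3·(-2584) = -28744
Since det(O) ≠ 0, rank(O) = 3 and the system is completely observable.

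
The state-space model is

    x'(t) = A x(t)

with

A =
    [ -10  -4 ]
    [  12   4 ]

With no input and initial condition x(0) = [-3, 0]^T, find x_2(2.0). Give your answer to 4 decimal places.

det(sI - A) = s^2 - (tr A)s + det A, with tr A = (-10) + 4 = -6 and det A = (-10)·4 - (-4)·12 = -40 - (-48) = 8.
So p(s) = det(sI - A) = s^2 + 6s + 8.
Factor s^2 + 6s + 8: two numbers with sum -6 and product 8 are -2 and -4, so s^2 + 6s + 8 = (s + 2)(s + 4).
Hence p(s) = (s + 2) (s + 4), with roots -4, -2.
The eigenvalues -4, -2 are distinct and real, so A is diagonalisable and x(t) = e^{At} x(0) = V diag(e^{λ_i t}) V^{-1} x(0), where the columns of V are the eigenvectors.
λ = -4: A - (-4)I = [[-6, -4], [12, 8]]. Row 1 gives (-6)·v1 + (-4)·v2 = 0, so take v_1 = [2, -3]^T.
λ = -2: A - (-2)I = [[-8, -4], [12, 6]]. Row 1 gives (-8)·v1 + (-4)·v2 = 0, so take v_2 = [1, -2]^T.
V = [v_1 v_2] = [[2, 1], [-3, -2]] has det V = -1, so V^{-1} = adj(V)/det V = [[2, 1], [-3, -2]].
Modal coordinates z(0) = V^{-1} x(0): 2·(-3) + 1·0 = -6; (-3)·(-3) + (-2)·0 = 9; so z(0) = [-6, 9]^T.
x_2(t) = Σ_i (v_i)_2 · z_i(0) · e^{λ_i t} (row 2 of V times the modal terms).
x_2(2.0) = (-3)·(-6)·e^{-4·2.0} + (-2)·9·e^{-2·2.0} = 18·0.00033546 + (-18)·0.01831564 = -0.3236.

-0.3236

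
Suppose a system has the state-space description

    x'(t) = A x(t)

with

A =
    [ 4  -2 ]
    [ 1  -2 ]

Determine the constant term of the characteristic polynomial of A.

For a 2×2 matrix, det(sI - A) = s^2 - (tr A)s + det A.
tr A = 2, det A = -6.
So p(s) = s^2 - 2s - 6.
The constant term is -6.

-6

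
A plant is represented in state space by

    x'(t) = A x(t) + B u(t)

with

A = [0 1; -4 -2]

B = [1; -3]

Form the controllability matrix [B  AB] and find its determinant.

-7

AB = [[-3], [2]]
Controllability matrix C = [B  AB] = [[1, -3], [-3, 2]]
det(C) = 1·2 - (-3)·(-3) = 2 - 9 = -7
Since det(C) ≠ 0, rank(C) = 2 and the system is completely controllable.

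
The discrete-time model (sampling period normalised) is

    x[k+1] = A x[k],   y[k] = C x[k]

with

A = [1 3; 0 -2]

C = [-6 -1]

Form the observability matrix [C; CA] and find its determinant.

CA = [[-6, -16]]
Observability matrix O = [C; CA] = [[-6, -1], [-6, -16]]
det(O) = (-6)·(-16) - (-1)·(-6) = 96 - 6 = 90
Since det(O) ≠ 0, rank(O) = 2 and the system is completely observable.

90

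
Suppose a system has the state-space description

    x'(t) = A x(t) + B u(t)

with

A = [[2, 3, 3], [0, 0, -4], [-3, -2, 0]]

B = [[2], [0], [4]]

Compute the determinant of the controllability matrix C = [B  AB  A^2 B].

AB = [[16], [-16], [-6]]
A^2B = [[-34], [24], [-16]]
Controllability matrix C = [B  AB  A^2B] = [[2, 16, -34], [0, -16, 24], [4, -6, -16]]
Expanding along the first row, det(C) = 2·((-16)·(-16) - 24·(-6)) - 16·(0·(-16) - 24·4) + (-34)·(0·(-6) - (-16)·4) = 2·400 - 16·(-96) + (-34)·64 = 160
Since det(C) ≠ 0, rank(C) = 3 and the system is completely controllable.

160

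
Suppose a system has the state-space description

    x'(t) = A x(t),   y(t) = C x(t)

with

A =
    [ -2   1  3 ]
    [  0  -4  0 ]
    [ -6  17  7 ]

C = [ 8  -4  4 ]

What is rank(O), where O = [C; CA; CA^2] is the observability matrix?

2

CA = [[-40, 92, 52]]
CA^2 = [[-232, 476, 244]]
Observability matrix O = [C; CA; CA^2] = [[8, -4, 4], [-40, 92, 52], [-232, 476, 244]]
The columns c1, c2, c3 of O are linearly dependent: -c1 - c2 + c3 = 0 (check each entry), so rank(O) ≤ 2.
The 2×2 minor from rows 1, 2, columns 1, 2 is 8·92 - (-4)·(-40) = 736 - 160 = 576 ≠ 0, so rank(O) = 2.
rank(O) = 2 < n = 3, so the pair (A, C) is not completely observable.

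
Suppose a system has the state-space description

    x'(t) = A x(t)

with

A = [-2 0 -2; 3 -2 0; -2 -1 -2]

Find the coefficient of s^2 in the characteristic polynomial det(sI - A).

6

Expand det(sI - A) for the 3×3 matrix.
p(s) = s^3 + 6s^2 + 8s - 6.
(Check: constant term = det(-A) = (-1)^3 det A = -6; coefficient of s^2 = -tr A = 6.)
The coefficient of s^2 is 6.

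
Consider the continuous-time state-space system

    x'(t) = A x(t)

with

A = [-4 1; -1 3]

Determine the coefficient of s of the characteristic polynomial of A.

For a 2×2 matrix, det(sI - A) = s^2 - (tr A)s + det A.
tr A = -1, det A = -11.
So p(s) = s^2 + s - 11.
The coefficient of s is 1.

1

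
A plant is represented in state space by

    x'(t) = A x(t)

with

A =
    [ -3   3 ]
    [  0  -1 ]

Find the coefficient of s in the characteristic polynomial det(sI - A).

For a 2×2 matrix, det(sI - A) = s^2 - (tr A)s + det A.
tr A = -4, det A = 3.
So p(s) = s^2 + 4s + 3.
The coefficient of s is 4.

4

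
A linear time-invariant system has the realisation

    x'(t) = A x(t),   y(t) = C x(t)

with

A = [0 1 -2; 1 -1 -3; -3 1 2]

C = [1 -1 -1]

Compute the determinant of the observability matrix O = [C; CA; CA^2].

CA = [[2, 1, -1]]
CA^2 = [[4, 0, -9]]
Observability matrix O = [C; CA; CA^2] = [[1, -1, -1], [2, 1, -1], [4, 0, -9]]
Expanding along the first row, det(O) = 1·(1·(-9) - (-1)·0) - (-1)·(2·(-9) - (-1)·4) + (-1)·(2·0 - 1·4) = 1·(-9) - (-1)·(-14) + (-1)·(-4) = -19
Since det(O) ≠ 0, rank(O) = 3 and the system is completely observable.

-19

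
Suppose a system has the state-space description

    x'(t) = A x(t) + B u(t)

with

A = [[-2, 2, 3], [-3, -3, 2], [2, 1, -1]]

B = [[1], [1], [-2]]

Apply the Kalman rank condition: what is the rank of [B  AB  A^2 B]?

AB = [[-6], [-10], [5]]
A^2B = [[7], [58], [-27]]
Controllability matrix C = [B  AB  A^2B] = [[1, -6, 7], [1, -10, 58], [-2, 5, -27]]
det(C) = 1·((-10)·(-27) - 58·5) - (-6)·(1·(-27) - 58·(-2)) + 7·(1·5 - (-10)·(-2)) = 1·(-20) - (-6)·89 + 7·(-15) = 409 ≠ 0, so rank(C) = 3.
rank(C) = 3 = n, so the pair (A, B) is completely controllable.

3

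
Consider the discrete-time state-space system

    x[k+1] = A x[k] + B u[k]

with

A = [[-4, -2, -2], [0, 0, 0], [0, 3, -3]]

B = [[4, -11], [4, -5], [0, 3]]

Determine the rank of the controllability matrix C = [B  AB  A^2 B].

2

AB = [[-24, 48], [0, 0], [12, -24]]
A^2B = [[72, -144], [0, 0], [-36, 72]]
Controllability matrix C = [B  AB  A^2B] = [[4, -11, -24, 48, 72, -144], [4, -5, 0, 0, 0, 0], [0, 3, 12, -24, -36, 72]]
The rows r1, r2, r3 of C are linearly dependent: r1 - r2 + 2·r3 = 0 (check each entry), so rank(C) ≤ 2.
The 2×2 minor from rows 1, 2, columns 1, 2 is 4·(-5) - (-11)·4 = -20 - (-44) = 24 ≠ 0, so rank(C) = 2.
rank(C) = 2 < n = 3, so the pair (A, B) is not completely controllable.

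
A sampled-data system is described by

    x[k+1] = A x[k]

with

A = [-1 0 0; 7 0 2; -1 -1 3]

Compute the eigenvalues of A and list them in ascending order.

-1, 1, 2

det(zI - A) = z^3 - (tr A)z^2 + (M11 + M22 + M33)z - det A, where Mii is the 2×2 principal minor of A obtained by deleting row i and column i.
tr A = (-1) + 0 + 3 = 2; M11 = 0·3 - 2·(-1) = 0 - (-2) = 2; M22 = (-1)·3 - 0·(-1) = -3 - 0 = -3; M33 = (-1)·0 - 0·7 = 0 - 0 = 0; sum of minors = -1.
det A = (-1)·(0·3 - 2·(-1)) - 0·(7·3 - 2·(-1)) + 0·(7·(-1) - 0·(-1)) = (-1)·2 - 0·23 + 0·(-7) = -2.
So p(z) = det(zI - A) = z^3 - 2z^2 - z + 2.
Rational-root test: any integer root divides 2. Testing small divisors, z = -1 works: p(-1) = -1 + (-2) + 1 + 2 = 0, so (z + 1) is a factor.
Dividing, p(z) = (z + 1)(z^2 - 3z + 2).
Factor z^2 - 3z + 2: two numbers with sum 3 and product 2 are 2 and 1, so z^2 - 3z + 2 = (z - 2)(z - 1).
Hence p(z) = (z - 2) (z - 1) (z + 1), with roots -1, 1, 2.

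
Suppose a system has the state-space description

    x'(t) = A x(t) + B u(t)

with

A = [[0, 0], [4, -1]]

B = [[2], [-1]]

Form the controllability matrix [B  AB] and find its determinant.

18

AB = [[0], [9]]
Controllability matrix C = [B  AB] = [[2, 0], [-1, 9]]
det(C) = 2·9 - 0·(-1) = 18 - 0 = 18
Since det(C) ≠ 0, rank(C) = 2 and the system is completely controllable.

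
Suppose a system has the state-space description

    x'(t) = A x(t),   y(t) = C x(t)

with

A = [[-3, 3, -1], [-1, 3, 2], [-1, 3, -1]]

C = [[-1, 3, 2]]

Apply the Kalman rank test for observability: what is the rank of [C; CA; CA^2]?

CA = [[-2, 12, 5]]
CA^2 = [[-11, 45, 21]]
Observability matrix O = [C; CA; CA^2] = [[-1, 3, 2], [-2, 12, 5], [-11, 45, 21]]
det(O) = (-1)·(12·21 - 5·45) - 3·((-2)·21 - 5·(-11)) + 2·((-2)·45 - 12·(-11)) = (-1)·27 - 3·13 + 2·42 = 18 ≠ 0, so rank(O) = 3.
rank(O) = 3 = n, so the pair (A, C) is completely observable.

3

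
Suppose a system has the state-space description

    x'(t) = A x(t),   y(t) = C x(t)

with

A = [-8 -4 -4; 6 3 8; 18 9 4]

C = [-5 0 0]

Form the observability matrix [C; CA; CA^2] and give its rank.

2

CA = [[40, 20, 20]]
CA^2 = [[160, 80, 80]]
Observability matrix O = [C; CA; CA^2] = [[-5, 0, 0], [40, 20, 20], [160, 80, 80]]
The columns c1, c2, c3 of O are linearly dependent: -c2 + c3 = 0 (check each entry), so rank(O) ≤ 2.
The 2×2 minor from rows 1, 2, columns 1, 2 is (-5)·20 - 0·40 = -100 - 0 = -100 ≠ 0, so rank(O) = 2.
rank(O) = 2 < n = 3, so the pair (A, C) is not completely observable.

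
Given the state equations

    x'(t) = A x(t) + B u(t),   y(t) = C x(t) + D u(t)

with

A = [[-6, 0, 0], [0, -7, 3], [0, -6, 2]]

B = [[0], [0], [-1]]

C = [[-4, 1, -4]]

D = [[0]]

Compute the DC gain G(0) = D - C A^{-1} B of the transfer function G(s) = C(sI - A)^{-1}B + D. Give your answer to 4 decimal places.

G(0) = C(-A)^{-1}B + D = -C A^{-1} B + D.
det A = -24, so A^{-1} = (1/-24)·adj(A) = [[-1/6, 0, 0], [0, 1/2, -3/4], [0, 3/2, -7/4]]
A^{-1} B = [0, 3/4, 7/4]^T
C A^{-1} B = -25/4
G(0) = D - C A^{-1} B = 0 - (-25/4) = 25/4 ≈ 6.2500

6.2500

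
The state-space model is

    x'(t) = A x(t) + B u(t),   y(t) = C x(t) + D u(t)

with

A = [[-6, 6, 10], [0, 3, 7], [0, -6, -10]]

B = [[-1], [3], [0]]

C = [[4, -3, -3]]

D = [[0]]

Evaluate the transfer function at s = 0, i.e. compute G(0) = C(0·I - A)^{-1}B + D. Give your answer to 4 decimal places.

-3.6667

G(0) = C(-A)^{-1}B + D = -C A^{-1} B + D.
det A = -72, so A^{-1} = (1/-72)·adj(A) = [[-1/6, 0, -1/6], [0, -5/6, -7/12], [0, 1/2, 1/4]]
A^{-1} B = [1/6, -5/2, 3/2]^T
C A^{-1} B = 11/3
G(0) = D - C A^{-1} B = 0 - (11/3) = -11/3 ≈ -3.6667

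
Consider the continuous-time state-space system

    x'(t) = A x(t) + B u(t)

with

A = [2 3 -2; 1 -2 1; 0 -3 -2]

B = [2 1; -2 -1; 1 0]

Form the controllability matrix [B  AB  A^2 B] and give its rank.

3

AB = [[-4, -1], [7, 3], [4, 3]]
A^2B = [[5, 1], [-14, -4], [-29, -15]]
Controllability matrix C = [B  AB  A^2B] = [[2, 1, -4, -1, 5, 1], [-2, -1, 7, 3, -14, -4], [1, 0, 4, 3, -29, -15]]
Take the 3×3 submatrix of C formed by columns 1, 2, 3: [[2, 1, -4], [-2, -1, 7], [1, 0, 4]]. Its determinant is 2·((-1)·4 - 7·0) - 1·((-2)·4 - 7·1) + (-4)·((-2)·0 - (-1)·1) = 2·(-4) - 1·(-15) + (-4)·1 = 3 ≠ 0.
So rank(C) ≥ 3; since C has 3 rows, rank(C) = 3.
rank(C) = 3 = n, so the pair (A, B) is completely controllable.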